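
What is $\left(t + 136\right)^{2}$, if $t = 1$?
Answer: $18769$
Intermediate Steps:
$\left(t + 136\right)^{2} = \left(1 + 136\right)^{2} = 137^{2} = 18769$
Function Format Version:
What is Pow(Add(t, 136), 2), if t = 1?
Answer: 18769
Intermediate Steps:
Pow(Add(t, 136), 2) = Pow(Add(1, 136), 2) = Pow(137, 2) = 18769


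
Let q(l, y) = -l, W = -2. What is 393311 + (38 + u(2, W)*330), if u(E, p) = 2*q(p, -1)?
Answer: 394669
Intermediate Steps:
u(E, p) = -2*p (u(E, p) = 2*(-p) = -2*p)
393311 + (38 + u(2, W)*330) = 393311 + (38 - 2*(-2)*330) = 393311 + (38 + 4*330) = 393311 + (38 + 1320) = 393311 + 1358 = 394669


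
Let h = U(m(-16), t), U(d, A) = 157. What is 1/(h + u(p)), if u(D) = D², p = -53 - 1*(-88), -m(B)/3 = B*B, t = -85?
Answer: 1/1382 ≈ 0.00072359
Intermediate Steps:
m(B) = -3*B² (m(B) = -3*B*B = -3*B²)
p = 35 (p = -53 + 88 = 35)
h = 157
1/(h + u(p)) = 1/(157 + 35²) = 1/(157 + 1225) = 1/1382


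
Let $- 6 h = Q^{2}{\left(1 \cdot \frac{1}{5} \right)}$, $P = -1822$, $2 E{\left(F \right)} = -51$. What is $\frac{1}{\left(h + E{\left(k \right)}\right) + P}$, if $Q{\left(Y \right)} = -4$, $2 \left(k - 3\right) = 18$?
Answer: $- \frac{6}{11101} \approx -0.00054049$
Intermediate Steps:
$k = 12$ ($k = 3 + \frac{1}{2} \cdot 18 = 3 + 9 = 12$)
$E{\left(F \right)} = - \frac{51}{2}$ ($E{\left(F \right)} = \frac{1}{2} \left(-51\right) = - \frac{51}{2}$)
$h = - \frac{8}{3}$ ($h = - \frac{\left(-4\right)^{2}}{6} = \left(- \frac{1}{6}\right) 16 = - \frac{8}{3} \approx -2.6667$)
$\frac{1}{\left(h + E{\left(k \right)}\right) + P} = \frac{1}{\left(- \frac{8}{3} - \frac{51}{2}\right) - 1822} = \frac{1}{- \frac{169}{6} - 1822} = \frac{1}{- \frac{11101}{6}} = - \frac{6}{11101}$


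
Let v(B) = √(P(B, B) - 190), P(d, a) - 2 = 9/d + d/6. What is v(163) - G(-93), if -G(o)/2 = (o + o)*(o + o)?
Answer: 69192 + 7*I*√3138402/978 ≈ 69192.0 + 12.68*I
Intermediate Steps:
P(d, a) = 2 + 9/d + d/6 (P(d, a) = 2 + (9/d + d/6) = 2 + 9/d + d/6)
G(o) = -8*o² (G(o) = -2*(o + o)*(o + o) = -2*2*o*2*o = -8*o²)
v(B) = √(-188 + 9/B + B/6) (v(B) = √((2 + 9/B + B/6) - 190) = √(-188 + 9/B + B/6))
v(163) - G(-93) = √(-6768 + 6*163 + 324/163)/6 - (-8)*(-93)² = √(-6768 + 978 + 324*(1/163))/6 - (-8)*8649 = √(-6768 + 978 + 324/163)/6 - 1*(-69192) = √(-943446/163)/6 + 69192 = (7*I*√3138402/163)/6 + 69192 = 7*I*√3138402/978 + 69192 = 69192 + 7*I*√3138402/978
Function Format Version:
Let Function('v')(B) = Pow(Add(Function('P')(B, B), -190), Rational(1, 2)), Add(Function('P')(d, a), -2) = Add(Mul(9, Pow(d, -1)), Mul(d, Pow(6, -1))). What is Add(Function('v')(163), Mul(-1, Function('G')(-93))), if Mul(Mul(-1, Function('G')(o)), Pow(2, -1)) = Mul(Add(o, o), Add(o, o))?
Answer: Add(69192, Mul(Rational(7, 978), I, Pow(3138402, Rational(1, 2)))) ≈ Add(69192., Mul(12.680, I))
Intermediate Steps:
Function('P')(d, a) = Add(2, Mul(9, Pow(d, -1)), Mul(Rational(1, 6), d)) (Function('P')(d, a) = Add(2, Add(Mul(9, Pow(d, -1)), Mul(d, Pow(6, -1)))) = Add(2, Add(Mul(9, Pow(d, -1)), Mul(d, Rational(1, 6)))) = Add(2, Add(Mul(9, Pow(d, -1)), Mul(Rational(1, 6), d))) = Add(2, Mul(9, Pow(d, -1)), Mul(Rational(1, 6), d)))
Function('G')(o) = Mul(-8, Pow(o, 2)) (Function('G')(o) = Mul(-2, Mul(Add(o, o), Add(o, o))) = Mul(-2, Mul(Mul(2, o), Mul(2, o))) = Mul(-2, Mul(4, Pow(o, 2))) = Mul(-8, Pow(o, 2)))
Function('v')(B) = Pow(Add(-188, Mul(9, Pow(B, -1)), Mul(Rational(1, 6), B)), Rational(1, 2)) (Function('v')(B) = Pow(Add(Add(2, Mul(9, Pow(B, -1)), Mul(Rational(1, 6), B)), -190), Rational(1, 2)) = Pow(Add(-188, Mul(9, Pow(B, -1)), Mul(Rational(1, 6), B)), Rational(1, 2)))
Add(Function('v')(163), Mul(-1, Function('G')(-93))) = Add(Mul(Rational(1, 6), Pow(Add(-6768, Mul(6, 163), Mul(324, Pow(163, -1))), Rational(1, 2))), Mul(-1, Mul(-8, Pow(-93, 2)))) = Add(Mul(Rational(1, 6), Pow(Add(-6768, 978, Mul(324, Rational(1, 163))), Rational(1, 2))), Mul(-1, Mul(-8, 8649))) = Add(Mul(Rational(1, 6), Pow(Add(-6768, 978, Rational(324, 163)), Rational(1, 2))), Mul(-1, -69192)) = Add(Mul(Rational(1, 6), Pow(Rational(-943446, 163), Rational(1, 2))), 69192) = Add(Mul(Rational(1, 6), Mul(Rational(7, 163), I, Pow(3138402, Rational(1, 2)))), 69192) = Add(Mul(Rational(7, 978), I, Pow(3138402, Rational(1, 2))), 69192) = Add(69192, Mul(Rational(7, 978), I, Pow(3138402, Rational(1, 2))))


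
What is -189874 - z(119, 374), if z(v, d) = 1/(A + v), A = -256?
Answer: -26012737/137 ≈ -1.8987e+5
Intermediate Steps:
z(v, d) = 1/(-256 + v)
-189874 - z(119, 374) = -189874 - 1/(-256 + 119) = -189874 - 1/(-137) = -189874 - 1*(-1/137) = -189874 + 1/137 = -26012737/137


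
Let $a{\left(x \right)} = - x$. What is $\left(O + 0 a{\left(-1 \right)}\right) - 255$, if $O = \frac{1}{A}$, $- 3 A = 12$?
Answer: $- \frac{1021}{4} \approx -255.25$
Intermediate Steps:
$A = -4$ ($A = \left(- \frac{1}{3}\right) 12 = -4$)
$O = - \frac{1}{4}$ ($O = \frac{1}{-4} = - \frac{1}{4} \approx -0.25$)
$\left(O + 0 a{\left(-1 \right)}\right) - 255 = \left(- \frac{1}{4} + 0 \left(\left(-1\right) \left(-1\right)\right)\right) - 255 = \left(- \frac{1}{4} + 0 \cdot 1\right) - 255 = \left(- \frac{1}{4} + 0\right) - 255 = - \frac{1}{4} - 255 = - \frac{1021}{4}$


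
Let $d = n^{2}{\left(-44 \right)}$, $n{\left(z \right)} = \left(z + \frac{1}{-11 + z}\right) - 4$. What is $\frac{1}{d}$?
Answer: $\frac{3025}{6974881} \approx 0.0004337$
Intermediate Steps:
$n{\left(z \right)} = -4 + z + \frac{1}{-11 + z}$
$d = \frac{6974881}{3025}$ ($d = \left(\frac{45 + \left(-44\right)^{2} - -660}{-11 - 44}\right)^{2} = \left(\frac{45 + 1936 + 660}{-55}\right)^{2} = \left(\left(- \frac{1}{55}\right) 2641\right)^{2} = \left(- \frac{2641}{55}\right)^{2} = \frac{6974881}{3025} \approx 2305.7$)
$\frac{1}{d} = \frac{1}{\frac{6974881}{3025}} = \frac{3025}{6974881}$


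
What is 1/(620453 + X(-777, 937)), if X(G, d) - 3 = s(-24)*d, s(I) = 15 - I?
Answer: 1/656999 ≈ 1.5221e-6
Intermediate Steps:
X(G, d) = 3 + 39*d (X(G, d) = 3 + (15 - 1*(-24))*d = 3 + (15 + 24)*d = 3 + 39*d)
1/(620453 + X(-777, 937)) = 1/(620453 + (3 + 39*937)) = 1/(620453 + (3 + 36543)) = 1/(620453 + 36546) = 1/656999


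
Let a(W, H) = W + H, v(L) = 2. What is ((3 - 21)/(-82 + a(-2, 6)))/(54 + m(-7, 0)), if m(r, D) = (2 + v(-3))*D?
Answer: 1/234 ≈ 0.0042735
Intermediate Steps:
m(r, D) = 4*D (m(r, D) = (2 + 2)*D = 4*D)
a(W, H) = H + W
((3 - 21)/(-82 + a(-2, 6)))/(54 + m(-7, 0)) = ((3 - 21)/(-82 + (6 - 2)))/(54 + 4*0) = (-18/(-82 + 4))/(54 + 0) = (-18/(-78))/54 = (-18*(-1/78))/54 = (1/54)*(3/13) = 1/234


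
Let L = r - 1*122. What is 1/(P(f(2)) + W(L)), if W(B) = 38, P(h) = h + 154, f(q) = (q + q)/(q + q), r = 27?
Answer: 1/193 ≈ 0.0051813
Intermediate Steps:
f(q) = 1 (f(q) = (2*q)/((2*q)) = (2*q)*(1/(2*q)) = 1)
P(h) = 154 + h
L = -95 (L = 27 - 1*122 = 27 - 122 = -95)
1/(P(f(2)) + W(L)) = 1/((154 + 1) + 38) = 1/(155 + 38) = 1/193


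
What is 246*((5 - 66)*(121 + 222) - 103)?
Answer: -5172396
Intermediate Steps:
246*((5 - 66)*(121 + 222) - 103) = 246*(-61*343 - 103) = 246*(-20923 - 103) = 246*(-21026) = -5172396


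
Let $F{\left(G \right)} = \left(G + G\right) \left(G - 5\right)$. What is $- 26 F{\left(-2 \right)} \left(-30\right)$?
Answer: $21840$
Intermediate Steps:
$F{\left(G \right)} = 2 G \left(-5 + G\right)$
$- 26 F{\left(-2 \right)} \left(-30\right) = - 26 \cdot 2 \left(-2\right) \left(-5 - 2\right) \left(-30\right) = - 26 \cdot 2 \left(-2\right) \left(-7\right) \left(-30\right) = \left(-26\right) 28 \left(-30\right) = \left(-728\right) \left(-30\right) = 21840$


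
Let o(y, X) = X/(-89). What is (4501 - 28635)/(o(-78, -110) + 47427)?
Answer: -2147926/4221113 ≈ -0.50885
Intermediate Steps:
o(y, X) = -X/89 (o(y, X) = X*(-1/89) = -X/89)
(4501 - 28635)/(o(-78, -110) + 47427) = (4501 - 28635)/(-1/89*(-110) + 47427) = -24134/(110/89 + 47427) = -24134/4221113/89 = -24134*89/4221113 = -2147926/4221113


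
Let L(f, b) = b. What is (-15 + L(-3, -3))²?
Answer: 324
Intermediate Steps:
(-15 + L(-3, -3))² = (-15 - 3)² = (-18)² = 324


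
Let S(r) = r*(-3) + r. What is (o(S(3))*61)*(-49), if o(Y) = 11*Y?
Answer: 197274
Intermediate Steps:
S(r) = -2*r (S(r) = -3*r + r = -2*r)
(o(S(3))*61)*(-49) = ((11*(-2*3))*61)*(-49) = ((11*(-6))*61)*(-49) = -66*61*(-49) = -4026*(-49) = 197274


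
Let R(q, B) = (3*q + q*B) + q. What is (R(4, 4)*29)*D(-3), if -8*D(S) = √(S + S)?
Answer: -116*I*√6 ≈ -284.14*I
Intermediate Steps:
R(q, B) = 4*q + B*q (R(q, B) = (3*q + B*q) + q = 4*q + B*q)
D(S) = -√2*√S/8 (D(S) = -√(S + S)/8 = -√2*√S/8)
(R(4, 4)*29)*D(-3) = ((4*(4 + 4))*29)*(-√2*√(-3)/8) = ((4*8)*29)*(-√2*I*√3/8) = (32*29)*(-I*√6/8) = 928*(-I*√6/8) = -116*I*√6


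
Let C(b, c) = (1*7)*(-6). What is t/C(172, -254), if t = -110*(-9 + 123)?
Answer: 2090/7 ≈ 298.57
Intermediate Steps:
C(b, c) = -42 (C(b, c) = 7*(-6) = -42)
t = -12540 (t = -110*114 = -12540)
t/C(172, -254) = -12540/(-42) = -12540*(-1/42) = 2090/7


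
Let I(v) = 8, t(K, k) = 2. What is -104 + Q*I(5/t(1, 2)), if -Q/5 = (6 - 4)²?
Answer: -264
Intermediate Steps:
Q = -20 (Q = -5*(6 - 4)² = -5*2² = -5*4 = -20)
-104 + Q*I(5/t(1, 2)) = -104 - 20*8 = -104 - 160 = -264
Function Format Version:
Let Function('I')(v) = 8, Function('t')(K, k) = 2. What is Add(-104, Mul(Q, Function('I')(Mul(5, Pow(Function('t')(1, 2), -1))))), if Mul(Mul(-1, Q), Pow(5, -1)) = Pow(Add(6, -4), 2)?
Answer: -264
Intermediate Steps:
Q = -20 (Q = Mul(-5, Pow(Add(6, -4), 2)) = Mul(-5, Pow(2, 2)) = Mul(-5, 4) = -20)
Add(-104, Mul(Q, Function('I')(Mul(5, Pow(Function('t')(1, 2), -1))))) = Add(-104, Mul(-20, 8)) = Add(-104, -160) = -264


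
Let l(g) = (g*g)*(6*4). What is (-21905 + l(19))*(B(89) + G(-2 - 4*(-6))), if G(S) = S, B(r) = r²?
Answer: -105173263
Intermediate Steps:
l(g) = 24*g² (l(g) = g²*24 = 24*g²)
(-21905 + l(19))*(B(89) + G(-2 - 4*(-6))) = (-21905 + 24*19²)*(89² + (-2 - 4*(-6))) = (-21905 + 24*361)*(7921 + (-2 + 24)) = (-21905 + 8664)*(7921 + 22) = -13241*7943 = -105173263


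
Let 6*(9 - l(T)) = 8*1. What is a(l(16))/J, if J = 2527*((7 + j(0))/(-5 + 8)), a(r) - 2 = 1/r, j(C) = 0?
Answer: 3/8303 ≈ 0.00036131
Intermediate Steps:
l(T) = 23/3 (l(T) = 9 - 4/3 = 23/3)
a(r) = 2 + 1/r
J = 17689/3 (J = 2527*((7 + 0)/(-5 + 8)) = 2527*(7/3) = 17689/3 ≈ 5896.3)
a(l(16))/J = (2 + 1/(23/3))/(17689/3) = (2 + 3/23)*(3/17689) = (49/23)*(3/17689) = 3/8303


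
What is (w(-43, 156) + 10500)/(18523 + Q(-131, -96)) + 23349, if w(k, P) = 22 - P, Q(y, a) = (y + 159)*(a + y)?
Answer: 284097649/12167 ≈ 23350.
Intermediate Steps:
Q(y, a) = (159 + y)*(a + y)
(w(-43, 156) + 10500)/(18523 + Q(-131, -96)) + 23349 = ((22 - 1*156) + 10500)/(18523 + ((-131)² + 159*(-96) + 159*(-131) - 96*(-131))) + 23349 = ((22 - 156) + 10500)/(18523 + (17161 - 15264 - 20829 + 12576)) + 23349 = (-134 + 10500)/(18523 - 6356) + 23349 = 10366/12167 + 23349 = 284097649/12167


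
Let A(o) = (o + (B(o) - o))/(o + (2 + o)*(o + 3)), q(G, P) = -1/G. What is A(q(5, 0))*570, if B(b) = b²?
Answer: 570/121 ≈ 4.7107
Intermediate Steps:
A(o) = o²/(o + (2 + o)*(3 + o)) (A(o) = (o + (o² - o))/(o + (2 + o)*(o + 3)) = o²/(o + (2 + o)*(3 + o)))
A(q(5, 0))*570 = ((-1/5)²/(6 + (-1/5)² + 6*(-1/5)))*570 = ((-1*⅕)²/(6 + (-1*⅕)² + 6*(-1*⅕)))*570 = ((-⅕)²/(6 + (-⅕)² + 6*(-⅕)))*570 = (1/(25*(6 + 1/25 - 6/5)))*570 = (1/(25*(121/25)))*570 = ((1/25)*(25/121))*570 = (1/121)*570 = 570/121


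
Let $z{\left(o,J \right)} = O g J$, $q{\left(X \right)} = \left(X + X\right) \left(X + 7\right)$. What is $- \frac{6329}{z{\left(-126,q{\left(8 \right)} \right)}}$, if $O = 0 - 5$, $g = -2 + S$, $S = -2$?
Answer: $- \frac{6329}{4800} \approx -1.3185$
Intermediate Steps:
$g = -4$ ($g = -2 - 2 = -4$)
$q{\left(X \right)} = 2 X \left(7 + X\right)$
$O = -5$ ($O = 0 - 5 = -5$)
$z{\left(o,J \right)} = 20 J$ ($z{\left(o,J \right)} = \left(-5\right) \left(-4\right) J = 20 J$)
$- \frac{6329}{z{\left(-126,q{\left(8 \right)} \right)}} = - \frac{6329}{20 \cdot 2 \cdot 8 \left(7 + 8\right)} = - \frac{6329}{20 \cdot 2 \cdot 8 \cdot 15} = - \frac{6329}{20 \cdot 240} = - \frac{6329}{4800}$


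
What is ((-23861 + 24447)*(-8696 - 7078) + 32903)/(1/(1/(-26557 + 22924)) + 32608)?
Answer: -9210661/28975 ≈ -317.88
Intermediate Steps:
((-23861 + 24447)*(-8696 - 7078) + 32903)/(1/(1/(-26557 + 22924)) + 32608) = (586*(-15774) + 32903)/(1/(1/(-3633)) + 32608) = (-9243564 + 32903)/(1/(-1/3633) + 32608) = -9210661/(-3633 + 32608) = -9210661/28975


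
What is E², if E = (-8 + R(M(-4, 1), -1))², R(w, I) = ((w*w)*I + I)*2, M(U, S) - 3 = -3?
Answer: 10000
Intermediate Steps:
M(U, S) = 0 (M(U, S) = 3 - 3 = 0)
R(w, I) = 2*I + 2*I*w² (R(w, I) = (w²*I + I)*2 = (I*w² + I)*2 = (I + I*w²)*2 = 2*I + 2*I*w²)
E = 100 (E = (-8 + 2*(-1)*(1 + 0²))² = (-8 + 2*(-1)*(1 + 0))² = (-8 + 2*(-1)*1)² = (-8 - 2)² = (-10)² = 100)
E² = 100² = 10000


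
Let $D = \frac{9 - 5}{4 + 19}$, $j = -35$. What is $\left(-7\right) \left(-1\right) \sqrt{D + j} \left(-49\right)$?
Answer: $- \frac{1029 i \sqrt{2047}}{23} \approx - 2024.2 i$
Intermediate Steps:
$D = \frac{4}{23} \approx 0.17391$
$\left(-7\right) \left(-1\right) \sqrt{D + j} \left(-49\right) = \left(-7\right) \left(-1\right) \sqrt{\frac{4}{23} - 35} \left(-49\right) = 7 \sqrt{- \frac{801}{23}} \left(-49\right) = 7 \frac{3 i \sqrt{2047}}{23} \left(-49\right) = \frac{21 i \sqrt{2047}}{23} \left(-49\right) = - \frac{1029 i \sqrt{2047}}{23}$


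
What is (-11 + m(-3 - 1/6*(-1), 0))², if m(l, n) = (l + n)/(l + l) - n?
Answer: 441/4 ≈ 110.25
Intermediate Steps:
m(l, n) = -n + (l + n)/(2*l) (m(l, n) = (l + n)/((2*l)) - n = (l + n)*(1/(2*l)) - n = (l + n)/(2*l) - n = -n + (l + n)/(2*l))
(-11 + m(-3 - 1/6*(-1), 0))² = (-11 + (½ - 1*0 + (½)*0/(-3 - 1/6*(-1))))² = (-11 + (½ + 0 + (½)*0/(-3 - 1*⅙*(-1))))² = (-11 + (½ + 0 + (½)*0/(-3 - ⅙*(-1))))² = (-11 + (½ + 0 + (½)*0/(-3 + ⅙)))² = (-11 + (½ + 0 + (½)*0/(-17/6)))² = (-11 + (½ + 0 + (½)*0*(-6/17)))² = (-11 + (½ + 0 + 0))² = (-11 + ½)² = (-21/2)² = 441/4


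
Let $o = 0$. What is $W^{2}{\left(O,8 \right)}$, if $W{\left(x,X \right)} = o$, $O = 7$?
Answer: $0$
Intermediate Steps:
$W{\left(x,X \right)} = 0$
$W^{2}{\left(O,8 \right)} = 0^{2} = 0$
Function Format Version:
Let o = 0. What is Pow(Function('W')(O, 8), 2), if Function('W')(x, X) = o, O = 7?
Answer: 0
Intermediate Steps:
Function('W')(x, X) = 0
Pow(Function('W')(O, 8), 2) = Pow(0, 2) = 0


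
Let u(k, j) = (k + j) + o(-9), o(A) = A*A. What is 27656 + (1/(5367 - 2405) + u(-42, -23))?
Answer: 81964465/2962 ≈ 27672.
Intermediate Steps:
o(A) = A²
u(k, j) = 81 + j + k (u(k, j) = (k + j) + (-9)² = (j + k) + 81 = 81 + j + k)
27656 + (1/(5367 - 2405) + u(-42, -23)) = 27656 + (1/(5367 - 2405) + (81 - 23 - 42)) = 27656 + (1/2962 + 16) = 27656 + 47393/2962 = 81964465/2962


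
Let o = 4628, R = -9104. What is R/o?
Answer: -2276/1157 ≈ -1.9672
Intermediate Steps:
R/o = -9104/4628 = -9104*1/4628 = -2276/1157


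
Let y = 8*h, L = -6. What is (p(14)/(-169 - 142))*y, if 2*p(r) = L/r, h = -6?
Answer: -72/2177 ≈ -0.033073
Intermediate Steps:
p(r) = -3/r (p(r) = (-6/r)/2 = -3/r)
y = -48 (y = 8*(-6) = -48)
(p(14)/(-169 - 142))*y = ((-3/14)/(-169 - 142))*(-48) = (-3*1/14/(-311))*(-48) = -3/14*(-1/311)*(-48) = (3/4354)*(-48) = -72/2177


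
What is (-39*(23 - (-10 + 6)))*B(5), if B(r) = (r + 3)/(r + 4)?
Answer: -936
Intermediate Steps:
B(r) = (3 + r)/(4 + r)
(-39*(23 - (-10 + 6)))*B(5) = (-39*(23 - (-10 + 6)))*((3 + 5)/(4 + 5)) = (-39*(23 - 1*(-4)))*(8/9) = (-39*(23 + 4))*((1/9)*8) = -39*27*(8/9) = -1053*8/9 = -936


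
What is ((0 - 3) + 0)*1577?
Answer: -4731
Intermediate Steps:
((0 - 3) + 0)*1577 = (-3 + 0)*1577 = -3*1577 = -4731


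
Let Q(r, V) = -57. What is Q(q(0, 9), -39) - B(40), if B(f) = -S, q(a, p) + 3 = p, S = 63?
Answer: 6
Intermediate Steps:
q(a, p) = -3 + p
B(f) = -63 (B(f) = -1*63 = -63)
Q(q(0, 9), -39) - B(40) = -57 - 1*(-63) = -57 + 63 = 6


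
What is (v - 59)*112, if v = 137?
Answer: 8736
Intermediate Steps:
(v - 59)*112 = (137 - 59)*112 = 78*112 = 8736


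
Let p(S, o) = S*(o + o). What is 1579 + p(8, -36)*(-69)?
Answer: 41323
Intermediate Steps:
p(S, o) = 2*S*o (p(S, o) = S*(2*o) = 2*S*o)
1579 + p(8, -36)*(-69) = 1579 + (2*8*(-36))*(-69) = 1579 - 576*(-69) = 1579 + 39744 = 41323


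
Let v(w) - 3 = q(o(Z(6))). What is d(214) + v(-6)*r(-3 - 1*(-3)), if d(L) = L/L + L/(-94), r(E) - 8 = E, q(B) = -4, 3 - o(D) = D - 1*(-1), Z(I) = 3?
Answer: -436/47 ≈ -9.2766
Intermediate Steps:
o(D) = 2 - D (o(D) = 3 - (D - 1*(-1)) = 3 - (D + 1) = 3 - (1 + D) = 3 + (-1 - D) = 2 - D)
v(w) = -1 (v(w) = 3 - 4 = -1)
r(E) = 8 + E
d(L) = 1 - L/94 (d(L) = 1 + L*(-1/94) = 1 - L/94)
d(214) + v(-6)*r(-3 - 1*(-3)) = (1 - 1/94*214) - (8 + (-3 - 1*(-3))) = (1 - 107/47) - (8 + (-3 + 3)) = -60/47 - (8 + 0) = -60/47 - 1*8 = -60/47 - 8 = -436/47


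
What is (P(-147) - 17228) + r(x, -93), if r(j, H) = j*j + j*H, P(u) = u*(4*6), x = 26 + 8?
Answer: -22762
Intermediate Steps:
x = 34
P(u) = 24*u (P(u) = u*24 = 24*u)
r(j, H) = j² + H*j
(P(-147) - 17228) + r(x, -93) = (24*(-147) - 17228) + 34*(-93 + 34) = (-3528 - 17228) + 34*(-59) = -20756 - 2006 = -22762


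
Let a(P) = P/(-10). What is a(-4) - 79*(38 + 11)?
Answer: -19353/5 ≈ -3870.6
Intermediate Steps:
a(P) = -P/10 (a(P) = P*(-1/10) = -P/10)
a(-4) - 79*(38 + 11) = -1/10*(-4) - 79*(38 + 11) = 2/5 - 79*49 = 2/5 - 3871 = -19353/5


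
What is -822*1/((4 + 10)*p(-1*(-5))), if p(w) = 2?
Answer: -411/14 ≈ -29.357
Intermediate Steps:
-822*1/((4 + 10)*p(-1*(-5))) = -822*1/(2*(4 + 10)) = -822/(14*2) = -822/28 = -822*1/28 = -411/14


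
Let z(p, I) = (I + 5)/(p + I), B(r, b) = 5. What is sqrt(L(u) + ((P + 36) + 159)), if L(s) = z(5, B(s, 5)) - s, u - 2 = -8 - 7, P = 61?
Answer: 3*sqrt(30) ≈ 16.432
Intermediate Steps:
u = -13 (u = 2 + (-8 - 7) = 2 - 15 = -13)
z(p, I) = (5 + I)/(I + p)
L(s) = 1 - s (L(s) = (5 + 5)/(5 + 5) - s = 10/10 - s = (1/10)*10 - s = 1 - s)
sqrt(L(u) + ((P + 36) + 159)) = sqrt((1 - 1*(-13)) + ((61 + 36) + 159)) = sqrt((1 + 13) + (97 + 159)) = sqrt(14 + 256) = sqrt(270) = 3*sqrt(30)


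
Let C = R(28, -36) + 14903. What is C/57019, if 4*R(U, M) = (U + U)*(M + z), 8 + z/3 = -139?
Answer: 8225/57019 ≈ 0.14425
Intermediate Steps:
z = -441 (z = -24 + 3*(-139) = -24 - 417 = -441)
R(U, M) = U*(-441 + M)/2 (R(U, M) = ((U + U)*(M - 441))/4 = ((2*U)*(-441 + M))/4 = (2*U*(-441 + M))/4 = U*(-441 + M)/2)
C = 8225 (C = (½)*28*(-441 - 36) + 14903 = (½)*28*(-477) + 14903 = -6678 + 14903 = 8225)
C/57019 = 8225/57019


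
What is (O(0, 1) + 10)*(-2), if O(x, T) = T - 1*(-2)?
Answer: -26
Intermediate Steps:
O(x, T) = 2 + T (O(x, T) = T + 2 = 2 + T)
(O(0, 1) + 10)*(-2) = ((2 + 1) + 10)*(-2) = (3 + 10)*(-2) = 13*(-2) = -26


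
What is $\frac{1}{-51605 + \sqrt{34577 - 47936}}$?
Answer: $- \frac{51605}{2663089384} - \frac{i \sqrt{13359}}{2663089384} \approx -1.9378 \cdot 10^{-5} - 4.3401 \cdot 10^{-8} i$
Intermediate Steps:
$\frac{1}{-51605 + \sqrt{34577 - 47936}} = \frac{1}{-51605 + \sqrt{-13359}} = \frac{1}{-51605 + i \sqrt{13359}}$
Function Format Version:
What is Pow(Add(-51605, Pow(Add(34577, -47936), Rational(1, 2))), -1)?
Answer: Add(Rational(-51605, 2663089384), Mul(Rational(-1, 2663089384), I, Pow(13359, Rational(1, 2)))) ≈ Add(-1.9378e-5, Mul(-4.3401e-8, I))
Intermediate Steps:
Pow(Add(-51605, Pow(Add(34577, -47936), Rational(1, 2))), -1) = Pow(Add(-51605, Pow(-13359, Rational(1, 2))), -1) = Pow(Add(-51605, Mul(I, Pow(13359, Rational(1, 2)))), -1)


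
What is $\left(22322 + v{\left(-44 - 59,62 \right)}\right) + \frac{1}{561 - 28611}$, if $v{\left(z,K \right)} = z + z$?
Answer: $\frac{620353799}{28050} \approx 22116.0$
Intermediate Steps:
$v{\left(z,K \right)} = 2 z$
$\left(22322 + v{\left(-44 - 59,62 \right)}\right) + \frac{1}{561 - 28611} = \left(22322 + 2 \left(-44 - 59\right)\right) + \frac{1}{561 - 28611} = \left(22322 + 2 \left(-103\right)\right) + \frac{1}{-28050} = \left(22322 - 206\right) - \frac{1}{28050} = 22116 - \frac{1}{28050} = \frac{620353799}{28050}$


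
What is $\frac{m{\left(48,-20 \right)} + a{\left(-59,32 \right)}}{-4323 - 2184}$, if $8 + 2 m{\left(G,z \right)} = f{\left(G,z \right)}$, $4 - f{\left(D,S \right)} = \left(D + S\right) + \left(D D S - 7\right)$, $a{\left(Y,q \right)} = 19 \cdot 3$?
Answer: $- \frac{46169}{13014} \approx -3.5476$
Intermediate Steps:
$a{\left(Y,q \right)} = 57$
$f{\left(D,S \right)} = 11 - D - S - S D^{2}$ ($f{\left(D,S \right)} = 4 - \left(\left(D + S\right) + \left(D D S - 7\right)\right) = 4 - \left(\left(D + S\right) + \left(D^{2} S - 7\right)\right) = 4 - \left(\left(D + S\right) + \left(S D^{2} - 7\right)\right) = 4 - \left(\left(D + S\right) + \left(-7 + S D^{2}\right)\right) = 4 - \left(-7 + D + S + S D^{2}\right) = 11 - D - S - S D^{2}$)
$m{\left(G,z \right)} = \frac{3}{2} - \frac{G}{2} - \frac{z}{2} - \frac{z G^{2}}{2}$ ($m{\left(G,z \right)} = -4 + \frac{11 - G - z - z G^{2}}{2} = -4 - \left(- \frac{11}{2} + \frac{G}{2} + \frac{z}{2} + \frac{z G^{2}}{2}\right) = \frac{3}{2} - \frac{G}{2} - \frac{z}{2} - \frac{z G^{2}}{2}$)
$\frac{m{\left(48,-20 \right)} + a{\left(-59,32 \right)}}{-4323 - 2184} = \frac{\left(\frac{3}{2} - 24 - -10 - - 10 \cdot 48^{2}\right) + 57}{-4323 - 2184} = \frac{\left(\frac{3}{2} - 24 + 10 - \left(-10\right) 2304\right) + 57}{-6507} = \left(\left(\frac{3}{2} - 24 + 10 + 23040\right) + 57\right) \left(- \frac{1}{6507}\right) = \left(\frac{46055}{2} + 57\right) \left(- \frac{1}{6507}\right) = \frac{46169}{2} \left(- \frac{1}{6507}\right) = - \frac{46169}{13014}$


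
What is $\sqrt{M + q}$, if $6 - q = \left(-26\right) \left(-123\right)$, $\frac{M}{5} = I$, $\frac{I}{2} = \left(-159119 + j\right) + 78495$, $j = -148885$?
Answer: $i \sqrt{2298282} \approx 1516.0 i$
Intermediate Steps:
$I = -459018$ ($I = 2 \left(\left(-159119 - 148885\right) + 78495\right) = 2 \left(-308004 + 78495\right) = 2 \left(-229509\right) = -459018$)
$M = -2295090$ ($M = 5 \left(-459018\right) = -2295090$)
$q = -3192$ ($q = 6 - \left(-26\right) \left(-123\right) = 6 - 3198 = -3192$)
$\sqrt{M + q} = \sqrt{-2295090 - 3192} = \sqrt{-2298282} = i \sqrt{2298282}$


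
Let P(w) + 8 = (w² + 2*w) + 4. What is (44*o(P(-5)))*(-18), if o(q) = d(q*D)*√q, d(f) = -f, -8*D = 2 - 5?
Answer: 3267*√11 ≈ 10835.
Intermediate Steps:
D = 3/8 (D = -(2 - 5)/8 = -⅛*(-3) = 3/8 ≈ 0.37500)
P(w) = -4 + w² + 2*w (P(w) = -8 + ((w² + 2*w) + 4) = -8 + (4 + w² + 2*w) = -4 + w² + 2*w)
o(q) = -3*q^(3/2)/8 (o(q) = (-q*3/8)*√q = (-3*q/8)*√q = -3*q^(3/2)/8)
(44*o(P(-5)))*(-18) = (44*(-3*(-4 + (-5)² + 2*(-5))^(3/2)/8))*(-18) = (44*(-3*(-4 + 25 - 10)^(3/2)/8))*(-18) = (44*(-33*√11/8))*(-18) = -363*√11/2*(-18) = 3267*√11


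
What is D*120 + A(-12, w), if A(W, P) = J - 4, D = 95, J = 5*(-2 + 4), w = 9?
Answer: 11406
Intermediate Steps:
J = 10 (J = 5*2 = 10)
A(W, P) = 6 (A(W, P) = 10 - 4 = 6)
D*120 + A(-12, w) = 95*120 + 6 = 11400 + 6 = 11406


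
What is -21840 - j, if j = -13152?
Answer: -8688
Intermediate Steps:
-21840 - j = -21840 - 1*(-13152) = -21840 + 13152 = -8688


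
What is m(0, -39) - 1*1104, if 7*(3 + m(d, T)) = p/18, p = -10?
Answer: -69746/63 ≈ -1107.1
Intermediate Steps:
m(d, T) = -194/63 (m(d, T) = -3 + (-10/18)/7 = -3 + (-10*1/18)/7 = -3 + (1/7)*(-5/9) = -3 - 5/63 = -194/63)
m(0, -39) - 1*1104 = -194/63 - 1*1104 = -194/63 - 1104 = -69746/63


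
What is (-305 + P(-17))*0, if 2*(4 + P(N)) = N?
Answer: 0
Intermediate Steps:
P(N) = -4 + N/2
(-305 + P(-17))*0 = (-305 + (-4 + (½)*(-17)))*0 = (-305 + (-4 - 17/2))*0 = (-305 - 25/2)*0 = -635/2*0 = 0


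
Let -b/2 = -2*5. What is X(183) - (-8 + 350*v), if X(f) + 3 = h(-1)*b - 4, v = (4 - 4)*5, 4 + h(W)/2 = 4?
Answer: 1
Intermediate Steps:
h(W) = 0 (h(W) = -8 + 2*4 = -8 + 8 = 0)
b = 20 (b = -(-4)*5 = -2*(-10) = 20)
v = 0 (v = 0*5 = 0)
X(f) = -7 (X(f) = -3 + (0*20 - 4) = -3 + (0 - 4) = -3 - 4 = -7)
X(183) - (-8 + 350*v) = -7 - (-8 + 350*0) = -7 - (-8 + 0) = -7 - 1*(-8) = -7 + 8 = 1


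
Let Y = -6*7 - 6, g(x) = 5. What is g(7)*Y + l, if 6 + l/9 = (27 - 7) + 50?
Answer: 336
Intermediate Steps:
Y = -48 (Y = -42 - 6 = -48)
l = 576 (l = -54 + 9*((27 - 7) + 50) = -54 + 9*(20 + 50) = -54 + 9*70 = -54 + 630 = 576)
g(7)*Y + l = 5*(-48) + 576 = -240 + 576 = 336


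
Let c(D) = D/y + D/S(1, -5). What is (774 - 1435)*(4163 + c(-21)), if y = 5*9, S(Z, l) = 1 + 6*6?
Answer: -1526837951/555 ≈ -2.7511e+6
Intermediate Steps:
S(Z, l) = 37 (S(Z, l) = 1 + 36 = 37)
y = 45
c(D) = 82*D/1665 (c(D) = D/45 + D/37 = 82*D/1665)
(774 - 1435)*(4163 + c(-21)) = (774 - 1435)*(4163 + (82/1665)*(-21)) = -661*(4163 - 574/555) = -661*2309891/555 = -1526837951/555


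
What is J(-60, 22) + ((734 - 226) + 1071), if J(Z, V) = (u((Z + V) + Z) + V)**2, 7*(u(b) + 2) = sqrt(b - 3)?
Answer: 96870/49 + 40*I*sqrt(101)/7 ≈ 1976.9 + 57.428*I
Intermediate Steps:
u(b) = -2 + sqrt(-3 + b)/7 (u(b) = -2 + sqrt(b - 3)/7 = -2 + sqrt(-3 + b)/7)
J(Z, V) = (-2 + V + sqrt(-3 + V + 2*Z)/7)**2 (J(Z, V) = ((-2 + sqrt(-3 + ((Z + V) + Z))/7) + V)**2 = ((-2 + sqrt(-3 + ((V + Z) + Z))/7) + V)**2 = ((-2 + sqrt(-3 + (V + 2*Z))/7) + V)**2 = ((-2 + sqrt(-3 + V + 2*Z)/7) + V)**2 = (-2 + V + sqrt(-3 + V + 2*Z)/7)**2)
J(-60, 22) + ((734 - 226) + 1071) = (-14 + sqrt(-3 + 22 + 2*(-60)) + 7*22)**2/49 + ((734 - 226) + 1071) = (-14 + sqrt(-3 + 22 - 120) + 154)**2/49 + (508 + 1071) = (-14 + sqrt(-101) + 154)**2/49 + 1579 = (-14 + I*sqrt(101) + 154)**2/49 + 1579 = (140 + I*sqrt(101))**2/49 + 1579 = 1579 + (140 + I*sqrt(101))**2/49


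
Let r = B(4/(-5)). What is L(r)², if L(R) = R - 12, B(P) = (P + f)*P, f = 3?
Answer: 118336/625 ≈ 189.34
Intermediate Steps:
B(P) = P*(3 + P) (B(P) = (P + 3)*P = (3 + P)*P = P*(3 + P))
r = -44/25 (r = (4/(-5))*(3 + 4/(-5)) = (4*(-⅕))*(3 + 4*(-⅕)) = -4*(3 - ⅘)/5 = -⅘*11/5 = -44/25 ≈ -1.7600)
L(R) = -12 + R
L(r)² = (-12 - 44/25)² = (-344/25)² = 118336/625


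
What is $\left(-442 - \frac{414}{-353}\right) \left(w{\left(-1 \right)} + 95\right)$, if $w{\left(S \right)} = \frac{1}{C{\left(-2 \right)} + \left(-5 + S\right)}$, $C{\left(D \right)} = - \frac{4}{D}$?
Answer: $- \frac{14744237}{353} \approx -41768.0$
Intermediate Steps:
$w{\left(S \right)} = \frac{1}{-3 + S}$ ($w{\left(S \right)} = \frac{1}{- \frac{4}{-2} + \left(-5 + S\right)} = \frac{1}{\left(-4\right) \left(- \frac{1}{2}\right) + \left(-5 + S\right)} = \frac{1}{2 + \left(-5 + S\right)} = \frac{1}{-3 + S}$)
$\left(-442 - \frac{414}{-353}\right) \left(w{\left(-1 \right)} + 95\right) = \left(-442 - \frac{414}{-353}\right) \left(\frac{1}{-3 - 1} + 95\right) = \left(-442 - - \frac{414}{353}\right) \left(\frac{1}{-4} + 95\right) = \left(-442 + \frac{414}{353}\right) \left(- \frac{1}{4} + 95\right) = \left(- \frac{155612}{353}\right) \frac{379}{4} = - \frac{14744237}{353}$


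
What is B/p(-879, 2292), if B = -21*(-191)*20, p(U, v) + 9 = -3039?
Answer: -6685/254 ≈ -26.319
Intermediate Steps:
p(U, v) = -3048 (p(U, v) = -9 - 3039 = -3048)
B = 80220 (B = 4011*20 = 80220)
B/p(-879, 2292) = 80220/(-3048) = 80220*(-1/3048) = -6685/254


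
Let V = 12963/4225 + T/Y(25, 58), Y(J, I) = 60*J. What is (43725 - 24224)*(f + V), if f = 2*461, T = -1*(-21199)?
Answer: 4642942601911/253500 ≈ 1.8315e+7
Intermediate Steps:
T = 21199
f = 922
V = 4360411/253500 (V = 12963/4225 + 21199/((60*25)) = 12963*(1/4225) + 21199/1500 = 12963/4225 + 21199*(1/1500) = 12963/4225 + 21199/1500 = 4360411/253500 ≈ 17.201)
(43725 - 24224)*(f + V) = (43725 - 24224)*(922 + 4360411/253500) = 19501*(238087411/253500) = 4642942601911/253500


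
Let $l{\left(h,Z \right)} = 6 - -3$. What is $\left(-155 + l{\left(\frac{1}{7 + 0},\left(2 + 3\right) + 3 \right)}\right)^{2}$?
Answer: $21316$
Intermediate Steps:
$l{\left(h,Z \right)} = 9$ ($l{\left(h,Z \right)} = 6 + 3 = 9$)
$\left(-155 + l{\left(\frac{1}{7 + 0},\left(2 + 3\right) + 3 \right)}\right)^{2} = \left(-155 + 9\right)^{2} = \left(-146\right)^{2} = 21316$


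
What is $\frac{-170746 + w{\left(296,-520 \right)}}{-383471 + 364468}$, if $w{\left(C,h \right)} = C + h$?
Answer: $\frac{170970}{19003} \approx 8.997$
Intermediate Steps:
$\frac{-170746 + w{\left(296,-520 \right)}}{-383471 + 364468} = \frac{-170746 + \left(296 - 520\right)}{-383471 + 364468} = \frac{-170746 - 224}{-19003} = \left(-170970\right) \left(- \frac{1}{19003}\right) = \frac{170970}{19003}$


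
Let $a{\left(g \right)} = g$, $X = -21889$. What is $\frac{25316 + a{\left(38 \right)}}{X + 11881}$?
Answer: $- \frac{12677}{5004} \approx -2.5334$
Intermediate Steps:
$\frac{25316 + a{\left(38 \right)}}{X + 11881} = \frac{25316 + 38}{-21889 + 11881} = \frac{25354}{-10008} = 25354 \left(- \frac{1}{10008}\right) = - \frac{12677}{5004}$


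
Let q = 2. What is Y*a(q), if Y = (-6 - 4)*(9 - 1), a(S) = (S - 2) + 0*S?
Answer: 0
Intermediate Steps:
a(S) = -2 + S (a(S) = (-2 + S) + 0 = -2 + S)
Y = -80 (Y = -10*8 = -80)
Y*a(q) = -80*(-2 + 2) = -80*0 = 0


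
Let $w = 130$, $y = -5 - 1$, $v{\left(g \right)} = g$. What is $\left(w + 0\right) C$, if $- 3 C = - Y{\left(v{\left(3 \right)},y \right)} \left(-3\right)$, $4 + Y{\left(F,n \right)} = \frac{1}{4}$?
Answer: $\frac{975}{2} \approx 487.5$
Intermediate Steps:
$y = -6$
$Y{\left(F,n \right)} = - \frac{15}{4}$ ($Y{\left(F,n \right)} = -4 + \frac{1}{4} = - \frac{15}{4}$)
$C = \frac{15}{4}$ ($C = - \frac{\left(-1\right) \left(- \frac{15}{4}\right) \left(-3\right)}{3} = - \frac{\frac{15}{4} \left(-3\right)}{3} = \left(- \frac{1}{3}\right) \left(- \frac{45}{4}\right) = \frac{15}{4} \approx 3.75$)
$\left(w + 0\right) C = \left(130 + 0\right) \frac{15}{4} = 130 \cdot \frac{15}{4} = \frac{975}{2}$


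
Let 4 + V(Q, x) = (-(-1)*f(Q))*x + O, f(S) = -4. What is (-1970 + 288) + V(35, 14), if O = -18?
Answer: -1760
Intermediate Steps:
V(Q, x) = -22 - 4*x (V(Q, x) = -4 + ((-(-1)*(-4))*x - 18) = -4 + ((-1*4)*x - 18) = -4 + (-4*x - 18) = -4 + (-18 - 4*x) = -22 - 4*x)
(-1970 + 288) + V(35, 14) = (-1970 + 288) + (-22 - 4*14) = -1682 + (-22 - 56) = -1682 - 78 = -1760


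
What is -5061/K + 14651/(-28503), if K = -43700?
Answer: -495995017/1245581100 ≈ -0.39820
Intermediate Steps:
-5061/K + 14651/(-28503) = -5061/(-43700) + 14651/(-28503) = -5061*(-1/43700) + 14651*(-1/28503) = 5061/43700 - 14651/28503 = -495995017/1245581100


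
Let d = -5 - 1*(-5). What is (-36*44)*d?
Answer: 0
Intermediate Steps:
d = 0 (d = -5 + 5 = 0)
(-36*44)*d = -36*44*0 = -1584*0 = 0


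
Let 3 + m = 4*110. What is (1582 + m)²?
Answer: 4076361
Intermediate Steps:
m = 437 (m = -3 + 4*110 = -3 + 440 = 437)
(1582 + m)² = (1582 + 437)² = 2019² = 4076361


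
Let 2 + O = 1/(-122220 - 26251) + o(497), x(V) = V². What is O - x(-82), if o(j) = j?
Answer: -924825860/148471 ≈ -6229.0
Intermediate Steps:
O = 73493144/148471 (O = -2 + (1/(-122220 - 26251) + 497) = -2 + (1/(-148471) + 497) = -2 + (-1/148471 + 497) = -2 + 73790086/148471 = 73493144/148471 ≈ 495.00)
O - x(-82) = 73493144/148471 - 1*(-82)² = 73493144/148471 - 1*6724 = 73493144/148471 - 6724 = -924825860/148471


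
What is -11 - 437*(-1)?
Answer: 426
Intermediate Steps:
-11 - 437*(-1) = -11 - 23*(-19) = -11 + 437 = 426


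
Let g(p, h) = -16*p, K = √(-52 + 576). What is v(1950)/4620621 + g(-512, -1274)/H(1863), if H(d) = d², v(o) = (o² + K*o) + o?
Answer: 4414073083094/5345702709183 + 1300*√131/1540207 ≈ 0.83538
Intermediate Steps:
K = 2*√131 (K = √524 = 2*√131 ≈ 22.891)
v(o) = o + o² + 2*o*√131 (v(o) = (o² + (2*√131)*o) + o = (o² + 2*o*√131) + o = o + o² + 2*o*√131)
v(1950)/4620621 + g(-512, -1274)/H(1863) = (1950*(1 + 1950 + 2*√131))/4620621 + (-16*(-512))/(1863²) = (1950*(1951 + 2*√131))*(1/4620621) + 8192/3470769 = (3804450 + 3900*√131)*(1/4620621) + 8192*(1/3470769) = (1268150/1540207 + 1300*√131/1540207) + 8192/3470769 = 4414073083094/5345702709183 + 1300*√131/1540207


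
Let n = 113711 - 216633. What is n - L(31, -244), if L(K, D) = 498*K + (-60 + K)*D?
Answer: -125436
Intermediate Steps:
L(K, D) = 498*K + D*(-60 + K)
n = -102922
n - L(31, -244) = -102922 - (-60*(-244) + 498*31 - 244*31) = -102922 - (14640 + 15438 - 7564) = -102922 - 1*22514 = -102922 - 22514 = -125436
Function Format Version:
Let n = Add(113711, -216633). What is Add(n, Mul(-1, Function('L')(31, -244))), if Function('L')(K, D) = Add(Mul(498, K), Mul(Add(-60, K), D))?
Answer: -125436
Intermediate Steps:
Function('L')(K, D) = Add(Mul(498, K), Mul(D, Add(-60, K)))
n = -102922
Add(n, Mul(-1, Function('L')(31, -244))) = Add(-102922, Mul(-1, Add(Mul(-60, -244), Mul(498, 31), Mul(-244, 31)))) = Add(-102922, Mul(-1, Add(14640, 15438, -7564))) = Add(-102922, Mul(-1, 22514)) = Add(-102922, -22514) = -125436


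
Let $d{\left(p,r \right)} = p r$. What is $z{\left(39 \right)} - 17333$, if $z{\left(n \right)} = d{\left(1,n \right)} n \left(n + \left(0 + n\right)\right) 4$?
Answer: $457219$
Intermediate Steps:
$z{\left(n \right)} = 8 n^{3}$ ($z{\left(n \right)} = 1 n n \left(n + \left(0 + n\right)\right) 4 = n n \left(n + n\right) 4 = n n 2 n 4 = n 2 n^{2} \cdot 4 = 2 n^{3} \cdot 4 = 8 n^{3}$)
$z{\left(39 \right)} - 17333 = 8 \cdot 39^{3} - 17333 = 8 \cdot 59319 - 17333 = 474552 - 17333 = 457219$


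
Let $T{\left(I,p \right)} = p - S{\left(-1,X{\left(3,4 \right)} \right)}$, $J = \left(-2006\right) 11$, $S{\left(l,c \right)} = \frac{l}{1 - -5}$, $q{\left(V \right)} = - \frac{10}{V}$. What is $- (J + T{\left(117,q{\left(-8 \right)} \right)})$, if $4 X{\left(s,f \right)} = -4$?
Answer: $\frac{264775}{12} \approx 22065.0$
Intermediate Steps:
$X{\left(s,f \right)} = -1$ ($X{\left(s,f \right)} = \frac{1}{4} \left(-4\right) = -1$)
$S{\left(l,c \right)} = \frac{l}{6}$ ($S{\left(l,c \right)} = \frac{l}{1 + 5} = \frac{l}{6}$)
$J = -22066$
$T{\left(I,p \right)} = \frac{1}{6} + p$ ($T{\left(I,p \right)} = p - \frac{1}{6} \left(-1\right) = p - - \frac{1}{6} = p + \frac{1}{6} = \frac{1}{6} + p$)
$- (J + T{\left(117,q{\left(-8 \right)} \right)}) = - (-22066 - \left(- \frac{1}{6} + \frac{10}{-8}\right)) = - (-22066 + \left(\frac{1}{6} - - \frac{5}{4}\right)) = - (-22066 + \left(\frac{1}{6} + \frac{5}{4}\right)) = - (-22066 + \frac{17}{12}) = \left(-1\right) \left(- \frac{264775}{12}\right) = \frac{264775}{12}$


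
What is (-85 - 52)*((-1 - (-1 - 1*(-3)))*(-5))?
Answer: -2055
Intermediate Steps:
(-85 - 52)*((-1 - (-1 - 1*(-3)))*(-5)) = -137*(-1 - (-1 + 3))*(-5) = -137*(-1 - 1*2)*(-5) = -137*(-1 - 2)*(-5) = -(-411)*(-5) = -137*15 = -2055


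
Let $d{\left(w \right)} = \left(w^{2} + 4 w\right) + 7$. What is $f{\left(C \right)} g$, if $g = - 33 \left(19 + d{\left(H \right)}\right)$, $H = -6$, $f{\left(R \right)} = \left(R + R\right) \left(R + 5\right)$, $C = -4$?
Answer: $10032$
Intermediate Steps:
$f{\left(R \right)} = 2 R \left(5 + R\right)$
$d{\left(w \right)} = 7 + w^{2} + 4 w$
$g = -1254$ ($g = - 33 \left(19 + \left(7 + \left(-6\right)^{2} + 4 \left(-6\right)\right)\right) = - 33 \left(19 + \left(7 + 36 - 24\right)\right) = - 33 \left(19 + 19\right) = \left(-33\right) 38 = -1254$)
$f{\left(C \right)} g = 2 \left(-4\right) \left(5 - 4\right) \left(-1254\right) = 2 \left(-4\right) 1 \left(-1254\right) = \left(-8\right) \left(-1254\right) = 10032$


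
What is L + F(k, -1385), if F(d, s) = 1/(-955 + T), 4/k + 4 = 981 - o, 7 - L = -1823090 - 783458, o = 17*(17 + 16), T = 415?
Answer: 1407539699/540 ≈ 2.6066e+6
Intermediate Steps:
o = 561 (o = 17*33 = 561)
L = 2606555 (L = 7 - (-1823090 - 783458) = 7 - 1*(-2606548) = 7 + 2606548 = 2606555)
k = 1/104 (k = 4/(-4 + (981 - 1*561)) = 4/(-4 + (981 - 561)) = 4/(-4 + 420) = 4/416 = 4*(1/416) = 1/104 ≈ 0.0096154)
F(d, s) = -1/540 (F(d, s) = 1/(-955 + 415) = 1/(-540) = -1/540)
L + F(k, -1385) = 2606555 - 1/540 = 1407539699/540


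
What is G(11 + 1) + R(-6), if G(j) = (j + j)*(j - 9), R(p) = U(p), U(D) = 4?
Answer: 76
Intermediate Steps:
R(p) = 4
G(j) = 2*j*(-9 + j) (G(j) = (2*j)*(-9 + j) = 2*j*(-9 + j))
G(11 + 1) + R(-6) = 2*(11 + 1)*(-9 + (11 + 1)) + 4 = 2*12*(-9 + 12) + 4 = 2*12*3 + 4 = 72 + 4 = 76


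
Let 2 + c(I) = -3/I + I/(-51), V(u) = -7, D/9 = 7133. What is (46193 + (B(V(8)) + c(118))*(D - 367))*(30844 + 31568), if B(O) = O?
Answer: -42416296730192/1003 ≈ -4.2289e+10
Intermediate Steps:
D = 64197 (D = 9*7133 = 64197)
c(I) = -2 - 3/I - I/51 (c(I) = -2 + (-3/I + I/(-51)) = -2 + (-3/I + I*(-1/51)) = -2 + (-3/I - I/51) = -2 - 3/I - I/51)
(46193 + (B(V(8)) + c(118))*(D - 367))*(30844 + 31568) = (46193 + (-7 + (-2 - 3/118 - 1/51*118))*(64197 - 367))*(30844 + 31568) = (46193 + (-7 + (-2 - 3*1/118 - 118/51))*63830)*62412 = (46193 + (-7 + (-2 - 3/118 - 118/51))*63830)*62412 = (46193 + (-7 - 26113/6018)*63830)*62412 = (46193 - 68239/6018*63830)*62412 = (46193 - 2177847685/3009)*62412 = -2038852948/3009*62412 = -42416296730192/1003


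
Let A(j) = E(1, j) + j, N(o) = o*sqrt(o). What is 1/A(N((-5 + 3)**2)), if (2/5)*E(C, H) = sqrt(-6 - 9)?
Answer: 32/631 - 10*I*sqrt(15)/631 ≈ 0.050713 - 0.061378*I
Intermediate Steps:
E(C, H) = 5*I*sqrt(15)/2 (E(C, H) = 5*sqrt(-6 - 9)/2 = 5*sqrt(-15)/2 = 5*(I*sqrt(15))/2 = 5*I*sqrt(15)/2)
N(o) = o**(3/2)
A(j) = j + 5*I*sqrt(15)/2 (A(j) = 5*I*sqrt(15)/2 + j = j + 5*I*sqrt(15)/2)
1/A(N((-5 + 3)**2)) = 1/(((-5 + 3)**2)**(3/2) + 5*I*sqrt(15)/2) = 1/(((-2)**2)**(3/2) + 5*I*sqrt(15)/2) = 1/(4**(3/2) + 5*I*sqrt(15)/2) = 1/(8 + 5*I*sqrt(15)/2)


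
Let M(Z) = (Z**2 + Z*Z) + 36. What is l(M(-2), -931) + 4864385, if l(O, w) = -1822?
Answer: 4862563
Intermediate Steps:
M(Z) = 36 + 2*Z**2 (M(Z) = (Z**2 + Z**2) + 36 = 2*Z**2 + 36 = 36 + 2*Z**2)
l(M(-2), -931) + 4864385 = -1822 + 4864385 = 4862563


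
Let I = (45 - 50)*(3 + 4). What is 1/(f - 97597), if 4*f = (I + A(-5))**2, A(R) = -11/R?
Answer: -25/2433201 ≈ -1.0275e-5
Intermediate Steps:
I = -35 (I = -5*7 = -35)
f = 6724/25 (f = (-35 - 11/(-5))**2/4 = (-35 - 11*(-1/5))**2/4 = (-35 + 11/5)**2/4 = (-164/5)**2/4 = (1/4)*(26896/25) = 6724/25 ≈ 268.96)
1/(f - 97597) = 1/(6724/25 - 97597) = 1/(-2433201/25) = -25/2433201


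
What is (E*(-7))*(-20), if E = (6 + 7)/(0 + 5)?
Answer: 364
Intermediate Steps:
E = 13/5 ≈ 2.6000
(E*(-7))*(-20) = ((13/5)*(-7))*(-20) = -91/5*(-20) = 364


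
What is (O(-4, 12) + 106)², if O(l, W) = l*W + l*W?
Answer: 100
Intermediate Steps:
O(l, W) = 2*W*l (O(l, W) = W*l + W*l = 2*W*l)
(O(-4, 12) + 106)² = (2*12*(-4) + 106)² = (-96 + 106)² = 10² = 100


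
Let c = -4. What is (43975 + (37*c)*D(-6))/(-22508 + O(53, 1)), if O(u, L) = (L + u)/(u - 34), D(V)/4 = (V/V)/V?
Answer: -2512199/1282794 ≈ -1.9584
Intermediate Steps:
D(V) = 4/V (D(V) = 4*((V/V)/V) = 4*(1/V) = 4/V)
O(u, L) = (L + u)/(-34 + u)
(43975 + (37*c)*D(-6))/(-22508 + O(53, 1)) = (43975 + (37*(-4))*(4/(-6)))/(-22508 + (1 + 53)/(-34 + 53)) = (43975 - 592*(-1)/6)/(-22508 + 54/19) = (43975 - 148*(-⅔))/(-22508 + (1/19)*54) = (43975 + 296/3)/(-22508 + 54/19) = 132221/(3*(-427598/19)) = (132221/3)*(-19/427598) = -2512199/1282794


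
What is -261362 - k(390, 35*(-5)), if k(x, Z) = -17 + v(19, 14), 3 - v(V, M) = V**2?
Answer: -260987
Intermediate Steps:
v(V, M) = 3 - V**2
k(x, Z) = -375 (k(x, Z) = -17 + (3 - 1*19**2) = -17 + (3 - 1*361) = -17 + (3 - 361) = -17 - 358 = -375)
-261362 - k(390, 35*(-5)) = -261362 - 1*(-375) = -261362 + 375 = -260987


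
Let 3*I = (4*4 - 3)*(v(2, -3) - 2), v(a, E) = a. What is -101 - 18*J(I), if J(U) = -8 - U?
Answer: 43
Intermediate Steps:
I = 0 (I = ((4*4 - 3)*(2 - 2))/3 = ((16 - 3)*0)/3 = (13*0)/3 = (⅓)*0 = 0)
-101 - 18*J(I) = -101 - 18*(-8 - 1*0) = -101 - 18*(-8 + 0) = -101 - 18*(-8) = -101 + 144 = 43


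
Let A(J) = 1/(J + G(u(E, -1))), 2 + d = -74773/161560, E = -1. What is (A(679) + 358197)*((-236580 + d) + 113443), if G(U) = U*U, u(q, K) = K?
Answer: -4845760638342809093/109860800 ≈ -4.4108e+10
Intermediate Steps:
G(U) = U**2
d = -397893/161560 (d = -2 - 74773/161560 = -397893/161560 ≈ -2.4628)
A(J) = 1/(1 + J) (A(J) = 1/(J + (-1)**2) = 1/(J + 1) = 1/(1 + J))
(A(679) + 358197)*((-236580 + d) + 113443) = (1/(1 + 679) + 358197)*((-236580 - 397893/161560) + 113443) = (1/680 + 358197)*(-38222262693/161560 + 113443) = (1/680 + 358197)*(-19894411613/161560) = (243573961/680)*(-19894411613/161560) = -4845760638342809093/109860800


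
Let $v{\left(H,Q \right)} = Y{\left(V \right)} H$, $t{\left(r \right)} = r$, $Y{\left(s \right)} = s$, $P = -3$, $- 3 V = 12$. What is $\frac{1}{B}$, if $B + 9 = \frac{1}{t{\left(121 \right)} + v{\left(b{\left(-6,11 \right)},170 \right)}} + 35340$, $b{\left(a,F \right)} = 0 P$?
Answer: $\frac{121}{4275052} \approx 2.8304 \cdot 10^{-5}$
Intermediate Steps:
$V = -4$ ($V = \left(- \frac{1}{3}\right) 12 = -4$)
$b{\left(a,F \right)} = 0$ ($b{\left(a,F \right)} = 0 \left(-3\right) = 0$)
$v{\left(H,Q \right)} = - 4 H$
$B = \frac{4275052}{121}$ ($B = -9 + \left(\frac{1}{121 - 0} + 35340\right) = -9 + \left(\frac{1}{121 + 0} + 35340\right) = -9 + \left(\frac{1}{121} + 35340\right) = -9 + \frac{4276141}{121} = \frac{4275052}{121} \approx 35331.0$)
$\frac{1}{B} = \frac{1}{\frac{4275052}{121}} = \frac{121}{4275052}$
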